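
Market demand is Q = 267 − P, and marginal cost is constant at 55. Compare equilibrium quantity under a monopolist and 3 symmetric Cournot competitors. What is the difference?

Equilibrium quantity rises by 53

Inverting demand: P = 267 − Q.
The monopolist equates marginal revenue to marginal cost: 267 − 2Q = 55, so Q = 106. From demand, P = 161.
Cournot with 3 identical firms: the symmetric best-response condition is 267 − 4q = 55. Each firm produces q = 53, total output Q = 159, price P = 108.
Change in equilibrium quantity: 159 − 106 = 53.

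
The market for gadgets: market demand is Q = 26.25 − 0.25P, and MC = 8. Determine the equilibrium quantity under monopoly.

Inverting demand: P = 105 − 4Q.
A monopolist chooses Q where MR = MC. MR = 105 − 8Q; setting this equal to 8 gives Q = 12.125 and P = 56.5.

Q = 12.125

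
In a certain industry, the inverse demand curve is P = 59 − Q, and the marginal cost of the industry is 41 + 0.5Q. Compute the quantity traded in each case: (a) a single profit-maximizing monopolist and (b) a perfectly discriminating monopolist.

Monopoly: Q = 7.2; Perfect PD: Q = 12

Monopoly sets MR = MC: 59 − 2Q = 41 + 0.5Q ⇒ Q = 7.2, P = 59 − 7.2 = 51.8.
With perfect price discrimination, output is the efficient level Q = 12 (where demand meets MC), but every buyer pays their willingness to pay: CS = 0 and PS = total surplus.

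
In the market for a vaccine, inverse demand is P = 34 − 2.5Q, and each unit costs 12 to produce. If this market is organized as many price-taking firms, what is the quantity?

Q = 8.8

Perfect competition: P = MC = 12, so 34 − 2.5Q = 12 and Q = 8.8.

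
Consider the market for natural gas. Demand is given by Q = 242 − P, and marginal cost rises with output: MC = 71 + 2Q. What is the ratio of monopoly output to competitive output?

Inverting demand: P = 242 − Q.
The monopolist equates marginal revenue to marginal cost: 242 − 2Q = 71 + 2Q, so Q = 42.75. From demand, P = 199.25.
Under competition P = MC: 242 − Q = 71 + 2Q ⇒ Q = 57, P = 185.
Ratio Q_m/Q_c = 42.75/57 = 0.75.

Q_m/Q_c = 0.75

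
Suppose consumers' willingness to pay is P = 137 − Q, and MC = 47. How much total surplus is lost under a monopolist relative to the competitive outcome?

DWL = 1012.5

Competitive firms price at marginal cost: P = 47, giving Q = 90.
Monopoly sets MR = MC: 137 − 2Q = 47 ⇒ Q = 45, P = 137 − 45 = 92.
DWL is the triangle between Q = 45 and Q = 90: ½·(90 − 45)·(92 − 47) = 1012.5.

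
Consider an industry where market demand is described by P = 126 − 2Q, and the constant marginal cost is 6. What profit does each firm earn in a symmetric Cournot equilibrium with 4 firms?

In a 4-firm Cournot equilibrium, symmetry and the first-order condition give q = (126 − 6)/(10) = 12. So Q = 48 and P = 30.
Each firm's profit = (30 − 6)·12 = 288.

π_i = 288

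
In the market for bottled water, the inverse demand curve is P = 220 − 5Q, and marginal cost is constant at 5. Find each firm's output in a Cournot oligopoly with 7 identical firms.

q_i = 5.375

With 7 symmetric Cournot firms, each firm's FOC gives 220 − 40q = 5, so q = 5.375, Q = 7·5.375 = 37.625, and P = 31.875.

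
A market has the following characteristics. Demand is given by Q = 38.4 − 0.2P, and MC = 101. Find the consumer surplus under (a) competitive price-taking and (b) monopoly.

Inverting demand: P = 192 − 5Q.
Competitive firms price at marginal cost: P = 101, giving Q = 18.2.
CS = ½·(192 − 101)·18.2 = 828.1.
A monopolist chooses Q where MR = MC. MR = 192 − 10Q; setting this equal to 101 gives Q = 9.1 and P = 146.5.
CS = ½·(192 − 146.5)·9.1 = 207.025.

Competition: CS = 828.1; Monopoly: CS = 207.025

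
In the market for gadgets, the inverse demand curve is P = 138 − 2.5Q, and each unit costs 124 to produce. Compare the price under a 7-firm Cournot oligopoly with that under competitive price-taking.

Cournot: P = 125.75; Competition: P = 124

Cournot with 7 identical firms: the symmetric best-response condition is 138 − 20q = 124. Each firm produces q = 0.7, total output Q = 4.9, price P = 125.75.
Under competition P = MC = 124, so Q = (138 − 124)/2.5 = 5.6.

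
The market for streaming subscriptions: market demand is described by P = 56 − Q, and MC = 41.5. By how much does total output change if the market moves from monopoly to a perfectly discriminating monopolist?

Q rises by 7.25

Monopoly sets MR = MC: 56 − 2Q = 41.5 ⇒ Q = 7.25, P = 56 − 7.25 = 48.75.
A perfectly discriminating monopolist sells every unit with P(Q) ≥ MC(Q), so output equals the competitive quantity Q = 14.5. Each buyer pays their reservation price, so CS = 0 and the firm captures all surplus.
Change in total output: 14.5 − 7.25 = 7.25.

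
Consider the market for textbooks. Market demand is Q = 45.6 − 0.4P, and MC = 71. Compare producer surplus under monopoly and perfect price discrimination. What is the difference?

PS rises by 184.9

Inverting demand: P = 114 − 2.5Q.
Monopoly sets MR = MC: 114 − 5Q = 71 ⇒ Q = 8.6, P = 114 − 2.5·8.6 = 92.5.
PS = (92.5 − 71)·8.6 = 184.9.
A perfectly discriminating monopolist sells every unit with P(Q) ≥ MC(Q), so output equals the competitive quantity Q = 17.2. Each buyer pays their reservation price, so CS = 0 and the firm captures all surplus.
PS = ½·(114 − 71)·17.2 = 369.8.
Change in producer surplus: 369.8 − 184.9 = 184.9.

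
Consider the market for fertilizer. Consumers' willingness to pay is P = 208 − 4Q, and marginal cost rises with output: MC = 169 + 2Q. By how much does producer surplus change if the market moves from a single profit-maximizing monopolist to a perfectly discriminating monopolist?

The monopolist equates marginal revenue to marginal cost: 208 − 8Q = 169 + 2Q, so Q = 3.9. From demand, P = 192.4.
PS = P·Q − VC(Q) = 192.4·3.9 − (169·3.9 + ½·2·3.9²) = 76.05.
A perfectly discriminating monopolist sells every unit with P(Q) ≥ MC(Q), so output equals the competitive quantity Q = 6.5. Each buyer pays their reservation price, so CS = 0 and the firm captures all surplus.
PS = ½·(208 − 169)·6.5 = 126.75.
Change in producer surplus: 126.75 − 76.05 = 50.7.

Producer surplus rises by 50.7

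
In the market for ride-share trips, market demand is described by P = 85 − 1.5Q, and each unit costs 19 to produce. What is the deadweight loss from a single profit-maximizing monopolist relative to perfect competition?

DWL = 363

Competitive firms price at marginal cost: P = 19, giving Q = 44.
A monopolist chooses Q where MR = MC. MR = 85 − 3Q; setting this equal to 19 gives Q = 22 and P = 52.
DWL is the triangle between Q = 22 and Q = 44: ½·(44 − 22)·(52 − 19) = 363.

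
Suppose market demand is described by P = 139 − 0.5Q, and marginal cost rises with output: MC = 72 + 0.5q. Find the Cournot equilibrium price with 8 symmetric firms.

Cournot with 8 identical firms: the symmetric best-response condition is 139 − 4.5q = 72 + 0.5q. Each firm produces q = 13.4, total output Q = 107.2, price P = 85.4.

P = 85.4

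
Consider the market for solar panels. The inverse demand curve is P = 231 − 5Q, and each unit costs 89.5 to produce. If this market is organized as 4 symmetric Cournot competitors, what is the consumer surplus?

In a 4-firm Cournot equilibrium, symmetry and the first-order condition give q = (231 − 89.5)/(25) = 5.66. So Q = 22.64 and P = 117.8.
CS = ½·(231 − 117.8)·22.64 = 1281.424.

CS = 1281.424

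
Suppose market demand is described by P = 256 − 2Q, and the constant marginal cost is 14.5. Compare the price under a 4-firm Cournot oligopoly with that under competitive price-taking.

In a 4-firm Cournot equilibrium, symmetry and the first-order condition give q = (256 − 14.5)/(10) = 24.15. So Q = 96.6 and P = 62.8.
Perfect competition: P = MC = 14.5, so 256 − 2Q = 14.5 and Q = 120.75.

Cournot: P = 62.8; Competition: P = 14.5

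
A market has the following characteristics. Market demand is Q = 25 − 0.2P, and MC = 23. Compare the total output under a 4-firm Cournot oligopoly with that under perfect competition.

Inverting demand: P = 125 − 5Q.
In a 4-firm Cournot equilibrium, symmetry and the first-order condition give q = (125 − 23)/(25) = 4.08. So Q = 16.32 and P = 43.4.
Competitive firms price at marginal cost: P = 23, giving Q = 20.4.

Cournot: Q = 16.32; Competition: Q = 20.4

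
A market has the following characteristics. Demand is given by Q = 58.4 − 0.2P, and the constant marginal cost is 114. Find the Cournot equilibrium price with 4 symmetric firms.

P = 149.6

Inverting demand: P = 292 − 5Q.
With 4 symmetric Cournot firms, each firm's FOC gives 292 − 25q = 114, so q = 7.12, Q = 4·7.12 = 28.48, and P = 149.6.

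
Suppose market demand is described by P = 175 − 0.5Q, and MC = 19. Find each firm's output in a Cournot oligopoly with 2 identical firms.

q_i = 104

With 2 symmetric Cournot firms, each firm's FOC gives 175 − 1.5q = 19, so q = 104, Q = 2·104 = 208, and P = 71.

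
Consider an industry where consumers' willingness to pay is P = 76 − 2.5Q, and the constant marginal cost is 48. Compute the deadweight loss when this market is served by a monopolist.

Perfect competition: P = MC = 48, so 76 − 2.5Q = 48 and Q = 11.2.
The monopolist equates marginal revenue to marginal cost: 76 − 5Q = 48, so Q = 5.6. From demand, P = 62.
DWL is the triangle between Q = 5.6 and Q = 11.2: ½·(11.2 − 5.6)·(62 − 48) = 39.2.

DWL = 39.2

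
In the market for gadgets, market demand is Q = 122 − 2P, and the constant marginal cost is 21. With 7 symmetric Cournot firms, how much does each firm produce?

q_i = 10

Inverting demand: P = 61 − 0.5Q.
Cournot with 7 identical firms: the symmetric best-response condition is 61 − 4q = 21. Each firm produces q = 10, total output Q = 70, price P = 26.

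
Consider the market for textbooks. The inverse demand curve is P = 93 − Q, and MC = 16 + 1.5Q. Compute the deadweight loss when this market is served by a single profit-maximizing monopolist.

Competitive equilibrium sets price equal to marginal cost: 93 − Q = 16 + 1.5Q, so Q = 30.8 and P = 62.2.
The monopolist equates marginal revenue to marginal cost: 93 − 2Q = 16 + 1.5Q, so Q = 22. From demand, P = 71.
CS = ½·(93 − 62.2)·30.8 = 474.32; PS = (62.2·30.8 − 16·30.8 − ½·1.5·30.8²) = 711.48; TS = 1185.8.
CS = ½·(93 − 71)·22 = 242; PS = (71·22 − 16·22 − ½·1.5·22²) = 847; TS = 1089.
DWL = 1185.8 − 1089 = 96.8.

DWL = 96.8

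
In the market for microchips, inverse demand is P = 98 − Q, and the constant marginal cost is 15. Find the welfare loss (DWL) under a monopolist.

Under competition P = MC = 15, so Q = (98 − 15)/1 = 83.
Monopoly sets MR = MC: 98 − 2Q = 15 ⇒ Q = 41.5, P = 98 − 41.5 = 56.5.
DWL is the triangle between Q = 41.5 and Q = 83: ½·(83 − 41.5)·(56.5 − 15) = 861.125.

DWL = 861.125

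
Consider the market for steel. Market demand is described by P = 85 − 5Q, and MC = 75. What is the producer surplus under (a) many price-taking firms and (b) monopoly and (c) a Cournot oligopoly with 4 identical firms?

Under competition P = MC = 75, so Q = (85 − 75)/5 = 2.
PS = (75 − 75)·2 = 0.
Monopoly sets MR = MC: 85 − 10Q = 75 ⇒ Q = 1, P = 85 − 5·1 = 80.
PS = (80 − 75)·1 = 5.
With 4 symmetric Cournot firms, each firm's FOC gives 85 − 25q = 75, so q = 0.4, Q = 4·0.4 = 1.6, and P = 77.
PS = (77 − 75)·1.6 = 3.2.

Competition: PS = 0; Monopoly: PS = 5; Cournot: PS = 3.2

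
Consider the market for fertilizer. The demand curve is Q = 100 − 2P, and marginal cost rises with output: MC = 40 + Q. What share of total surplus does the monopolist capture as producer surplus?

Inverting demand: P = 50 − 0.5Q.
The monopolist equates marginal revenue to marginal cost: 50 − Q = 40 + Q, so Q = 5. From demand, P = 47.5.
CS = ½·(50 − 47.5)·5 = 6.25.
PS = P·Q − VC(Q) = 47.5·5 − (40·5 + ½·1·5²) = 25.
Share captured = PS/TS = 25/31.25 = 0.8.

PS/TS = 0.8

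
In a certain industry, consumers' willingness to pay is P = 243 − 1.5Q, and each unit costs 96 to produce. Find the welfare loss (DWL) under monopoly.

Under competition P = MC = 96, so Q = (243 − 96)/1.5 = 98.
Monopoly sets MR = MC: 243 − 3Q = 96 ⇒ Q = 49, P = 243 − 1.5·49 = 169.5.
DWL is the triangle between Q = 49 and Q = 98: ½·(98 − 49)·(169.5 − 96) = 1800.75.

DWL = 1800.75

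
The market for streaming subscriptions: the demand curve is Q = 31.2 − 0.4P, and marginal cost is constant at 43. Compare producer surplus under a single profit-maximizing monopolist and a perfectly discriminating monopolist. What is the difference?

Inverting demand: P = 78 − 2.5Q.
Monopoly sets MR = MC: 78 − 5Q = 43 ⇒ Q = 7, P = 78 − 2.5·7 = 60.5.
PS = (60.5 − 43)·7 = 122.5.
A perfectly discriminating monopolist sells every unit with P(Q) ≥ MC(Q), so output equals the competitive quantity Q = 14. Each buyer pays their reservation price, so CS = 0 and the firm captures all surplus.
PS = ½·(78 − 43)·14 = 245.
Change in producer surplus: 245 − 122.5 = 122.5.

Producer surplus rises by 122.5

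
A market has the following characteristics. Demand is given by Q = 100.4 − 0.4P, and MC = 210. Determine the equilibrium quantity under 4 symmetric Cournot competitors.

Inverting demand: P = 251 − 2.5Q.
In a 4-firm Cournot equilibrium, symmetry and the first-order condition give q = (251 − 210)/(12.5) = 3.28. So Q = 13.12 and P = 218.2.

Q = 13.12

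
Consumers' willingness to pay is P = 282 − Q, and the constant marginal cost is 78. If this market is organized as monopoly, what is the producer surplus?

Monopoly sets MR = MC: 282 − 2Q = 78 ⇒ Q = 102, P = 282 − 102 = 180.
PS = (180 − 78)·102 = 10404.

PS = 10404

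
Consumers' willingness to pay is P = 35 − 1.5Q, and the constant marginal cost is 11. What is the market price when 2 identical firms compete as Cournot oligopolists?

Cournot with 2 identical firms: the symmetric best-response condition is 35 − 4.5q = 11. Each firm produces q = 16/3, total output Q = 32/3, price P = 19.

P = 19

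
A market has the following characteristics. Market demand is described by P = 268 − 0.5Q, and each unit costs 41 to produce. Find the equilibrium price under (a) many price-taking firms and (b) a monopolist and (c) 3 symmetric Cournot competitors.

Competition: P = 41; Monopoly: P = 154.5; Cournot: P = 97.75

Competitive firms price at marginal cost: P = 41, giving Q = 454.
A monopolist chooses Q where MR = MC. MR = 268 − Q; setting this equal to 41 gives Q = 227 and P = 154.5.
In a 3-firm Cournot equilibrium, symmetry and the first-order condition give q = (268 − 41)/(2) = 113.5. So Q = 340.5 and P = 97.75.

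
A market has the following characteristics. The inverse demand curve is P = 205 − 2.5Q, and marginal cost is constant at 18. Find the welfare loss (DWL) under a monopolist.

DWL = 1748.45

Under competition P = MC = 18, so Q = (205 − 18)/2.5 = 74.8.
A monopolist chooses Q where MR = MC. MR = 205 − 5Q; setting this equal to 18 gives Q = 37.4 and P = 111.5.
DWL is the triangle between Q = 37.4 and Q = 74.8: ½·(74.8 − 37.4)·(111.5 − 18) = 1748.45.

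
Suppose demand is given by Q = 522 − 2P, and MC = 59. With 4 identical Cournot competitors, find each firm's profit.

π_i = 3264.32

Inverting demand: P = 261 − 0.5Q.
Cournot with 4 identical firms: the symmetric best-response condition is 261 − 2.5q = 59. Each firm produces q = 80.8, total output Q = 323.2, price P = 99.4.
Each firm's profit = (99.4 − 59)·80.8 = 3264.32.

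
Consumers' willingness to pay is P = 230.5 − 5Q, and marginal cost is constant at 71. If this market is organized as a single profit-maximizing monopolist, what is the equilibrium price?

P = 150.75

Monopoly sets MR = MC: 230.5 − 10Q = 71 ⇒ Q = 15.95, P = 230.5 − 5·15.95 = 150.75.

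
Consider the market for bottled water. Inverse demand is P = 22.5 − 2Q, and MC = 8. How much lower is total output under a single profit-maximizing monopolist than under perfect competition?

Q falls by 3.625

Under competition P = MC = 8, so Q = (22.5 − 8)/2 = 7.25.
The monopolist equates marginal revenue to marginal cost: 22.5 − 4Q = 8, so Q = 3.625. From demand, P = 15.25.
Change in total output: 3.625 − 7.25 = −3.625.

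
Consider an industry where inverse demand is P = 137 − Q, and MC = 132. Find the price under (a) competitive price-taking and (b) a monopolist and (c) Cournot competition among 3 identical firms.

Competition: P = 132; Monopoly: P = 134.5; Cournot: P = 133.25

Under competition P = MC = 132, so Q = (137 − 132)/1 = 5.
Monopoly sets MR = MC: 137 − 2Q = 132 ⇒ Q = 2.5, P = 137 − 2.5 = 134.5.
Cournot with 3 identical firms: the symmetric best-response condition is 137 − 4q = 132. Each firm produces q = 1.25, total output Q = 3.75, price P = 133.25.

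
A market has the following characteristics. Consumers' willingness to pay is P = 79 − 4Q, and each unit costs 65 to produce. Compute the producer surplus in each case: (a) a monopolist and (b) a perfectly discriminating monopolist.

Monopoly: PS = 12.25; Perfect PD: PS = 24.5

The monopolist equates marginal revenue to marginal cost: 79 − 8Q = 65, so Q = 1.75. From demand, P = 72.
PS = (72 − 65)·1.75 = 12.25.
Under first-degree price discrimination the firm charges each unit its demand price and produces up to where P = MC, i.e. Q = 3.5. Consumer surplus is zero; producer surplus equals total surplus.
PS = ½·(79 − 65)·3.5 = 24.5.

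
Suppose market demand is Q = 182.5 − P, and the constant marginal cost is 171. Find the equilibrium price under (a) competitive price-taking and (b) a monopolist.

Competition: P = 171; Monopoly: P = 176.75

Inverting demand: P = 182.5 − Q.
Competitive firms price at marginal cost: P = 171, giving Q = 11.5.
A monopolist chooses Q where MR = MC. MR = 182.5 − 2Q; setting this equal to 171 gives Q = 5.75 and P = 176.75.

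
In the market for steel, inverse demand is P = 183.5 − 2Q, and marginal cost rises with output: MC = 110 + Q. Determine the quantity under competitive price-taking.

Under competition P = MC: 183.5 − 2Q = 110 + Q ⇒ Q = 24.5, P = 134.5.

Q = 24.5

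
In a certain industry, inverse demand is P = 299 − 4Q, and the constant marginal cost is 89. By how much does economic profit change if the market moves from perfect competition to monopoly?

Perfect competition: P = MC = 89, so 299 − 4Q = 89 and Q = 52.5.
Profit = (89 − 89)·52.5 = 0.
Monopoly sets MR = MC: 299 − 8Q = 89 ⇒ Q = 26.25, P = 299 − 4·26.25 = 194.
Profit = (194 − 89)·26.25 = 2756.25.
Change in economic profit: 2756.25 − 0 = 2756.25.

π rises by 2756.25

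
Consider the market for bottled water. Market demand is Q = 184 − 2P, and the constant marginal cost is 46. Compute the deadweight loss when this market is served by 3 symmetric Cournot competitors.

DWL = 132.25

Inverting demand: P = 92 − 0.5Q.
Competitive firms price at marginal cost: P = 46, giving Q = 92.
With 3 symmetric Cournot firms, each firm's FOC gives 92 − 2q = 46, so q = 23, Q = 3·23 = 69, and P = 57.5.
DWL is the triangle between Q = 69 and Q = 92: ½·(92 − 69)·(57.5 − 46) = 132.25.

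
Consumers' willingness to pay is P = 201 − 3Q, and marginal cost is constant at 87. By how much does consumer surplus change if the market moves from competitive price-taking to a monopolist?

CS falls by 1624.5

Competitive firms price at marginal cost: P = 87, giving Q = 38.
CS = ½·(201 − 87)·38 = 2166.
Monopoly sets MR = MC: 201 − 6Q = 87 ⇒ Q = 19, P = 201 − 3·19 = 144.
CS = ½·(201 − 144)·19 = 541.5.
Change in consumer surplus: 541.5 − 2166 = −1624.5.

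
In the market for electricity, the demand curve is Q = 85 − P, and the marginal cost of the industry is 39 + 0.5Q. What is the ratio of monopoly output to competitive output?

Inverting demand: P = 85 − Q.
Monopoly sets MR = MC: 85 − 2Q = 39 + 0.5Q ⇒ Q = 18.4, P = 85 − 18.4 = 66.6.
Under competition P = MC: 85 − Q = 39 + 0.5Q ⇒ Q = 92/3, P = 163/3.
Ratio Q_m/Q_c = 18.4/(92/3) = 0.6.

Q_m/Q_c = 0.6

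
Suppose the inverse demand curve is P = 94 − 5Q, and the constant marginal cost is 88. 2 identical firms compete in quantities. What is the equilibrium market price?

P = 90

Cournot with 2 identical firms: the symmetric best-response condition is 94 − 15q = 88. Each firm produces q = 0.4, total output Q = 0.8, price P = 90.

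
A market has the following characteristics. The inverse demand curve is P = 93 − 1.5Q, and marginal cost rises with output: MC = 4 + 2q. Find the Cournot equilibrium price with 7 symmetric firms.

With 7 symmetric Cournot firms, each firm's FOC gives 93 − 12q = 4 + 2q, so q = 89/14, Q = 7·89/14 = 44.5, and P = 26.25.

P = 26.25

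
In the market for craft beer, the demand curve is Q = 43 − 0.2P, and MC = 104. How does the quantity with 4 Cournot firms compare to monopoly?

Cournot: Q = 17.76; Monopoly: Q = 11.1

Inverting demand: P = 215 − 5Q.
In a 4-firm Cournot equilibrium, symmetry and the first-order condition give q = (215 − 104)/(25) = 4.44. So Q = 17.76 and P = 126.2.
A monopolist chooses Q where MR = MC. MR = 215 − 10Q; setting this equal to 104 gives Q = 11.1 and P = 159.5.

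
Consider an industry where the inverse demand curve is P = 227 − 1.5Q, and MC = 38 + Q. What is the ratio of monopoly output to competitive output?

Q_m/Q_c = 0.625

Monopoly sets MR = MC: 227 − 3Q = 38 + Q ⇒ Q = 47.25, P = 227 − 1.5·47.25 = 156.125.
Under competition P = MC: 227 − 1.5Q = 38 + Q ⇒ Q = 75.6, P = 113.6.
Ratio Q_m/Q_c = 47.25/75.6 = 0.625.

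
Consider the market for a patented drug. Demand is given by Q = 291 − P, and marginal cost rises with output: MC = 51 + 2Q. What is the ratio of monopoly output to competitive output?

Inverting demand: P = 291 − Q.
A monopolist chooses Q where MR = MC. MR = 291 − 2Q; setting this equal to 51 + 2Q gives Q = 60 and P = 231.
Under competition P = MC: 291 − Q = 51 + 2Q ⇒ Q = 80, P = 211.
Ratio Q_m/Q_c = 60/80 = 0.75.

Q_m/Q_c = 0.75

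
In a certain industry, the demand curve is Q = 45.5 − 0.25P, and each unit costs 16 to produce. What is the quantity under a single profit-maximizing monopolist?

Inverting demand: P = 182 − 4Q.
A monopolist chooses Q where MR = MC. MR = 182 − 8Q; setting this equal to 16 gives Q = 20.75 and P = 99.

Q = 20.75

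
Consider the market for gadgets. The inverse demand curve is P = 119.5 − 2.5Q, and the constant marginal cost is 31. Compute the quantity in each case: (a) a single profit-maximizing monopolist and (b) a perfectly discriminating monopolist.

Monopoly sets MR = MC: 119.5 − 5Q = 31 ⇒ Q = 17.7, P = 119.5 − 2.5·17.7 = 75.25.
With perfect price discrimination, output is the efficient level Q = 35.4 (where demand meets MC), but every buyer pays their willingness to pay: CS = 0 and PS = total surplus.

Monopoly: Q = 17.7; Perfect PD: Q = 35.4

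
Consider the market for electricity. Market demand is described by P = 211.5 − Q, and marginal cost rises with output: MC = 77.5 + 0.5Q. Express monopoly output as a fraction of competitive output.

Monopoly sets MR = MC: 211.5 − 2Q = 77.5 + 0.5Q ⇒ Q = 53.6, P = 211.5 − 53.6 = 157.9.
Under competition P = MC: 211.5 − Q = 77.5 + 0.5Q ⇒ Q = 268/3, P = 733/6.
Ratio Q_m/Q_c = 53.6/(268/3) = 0.6.

Q_m/Q_c = 0.6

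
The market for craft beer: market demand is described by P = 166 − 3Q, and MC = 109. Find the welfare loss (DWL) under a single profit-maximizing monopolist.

Perfect competition: P = MC = 109, so 166 − 3Q = 109 and Q = 19.
A monopolist chooses Q where MR = MC. MR = 166 − 6Q; setting this equal to 109 gives Q = 9.5 and P = 137.5.
DWL is the triangle between Q = 9.5 and Q = 19: ½·(19 − 9.5)·(137.5 − 109) = 135.375.

DWL = 135.375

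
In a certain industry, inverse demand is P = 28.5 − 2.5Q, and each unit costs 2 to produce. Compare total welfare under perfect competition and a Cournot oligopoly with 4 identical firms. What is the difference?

Total welfare falls by 5.618

Competitive firms price at marginal cost: P = 2, giving Q = 10.6.
CS = ½·(28.5 − 2)·10.6 = 140.45; PS = (2 − 2)·10.6 = 0; TS = 140.45.
Cournot with 4 identical firms: the symmetric best-response condition is 28.5 − 12.5q = 2. Each firm produces q = 2.12, total output Q = 8.48, price P = 7.3.
CS = ½·(28.5 − 7.3)·8.48 = 89.888; PS = (7.3 − 2)·8.48 = 44.944; TS = 134.832.
Change in total welfare: 134.832 − 140.45 = −5.618.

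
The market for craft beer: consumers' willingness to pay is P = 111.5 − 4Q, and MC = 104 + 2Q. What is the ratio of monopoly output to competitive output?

Monopoly sets MR = MC: 111.5 − 8Q = 104 + 2Q ⇒ Q = 0.75, P = 111.5 − 4·0.75 = 108.5.
Competitive equilibrium sets price equal to marginal cost: 111.5 − 4Q = 104 + 2Q, so Q = 1.25 and P = 106.5.
Ratio Q_m/Q_c = 0.75/1.25 = 0.6.

Q_m/Q_c = 0.6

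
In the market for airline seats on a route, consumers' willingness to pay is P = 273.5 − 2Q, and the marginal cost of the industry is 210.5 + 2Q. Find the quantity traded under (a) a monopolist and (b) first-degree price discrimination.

The monopolist equates marginal revenue to marginal cost: 273.5 − 4Q = 210.5 + 2Q, so Q = 10.5. From demand, P = 252.5.
A perfectly discriminating monopolist sells every unit with P(Q) ≥ MC(Q), so output equals the competitive quantity Q = 15.75. Each buyer pays their reservation price, so CS = 0 and the firm captures all surplus.

Monopoly: Q = 10.5; Perfect PD: Q = 15.75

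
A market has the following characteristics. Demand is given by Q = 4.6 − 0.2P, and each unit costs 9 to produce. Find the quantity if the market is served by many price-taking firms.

Q = 2.8

Inverting demand: P = 23 − 5Q.
Perfect competition: P = MC = 9, so 23 − 5Q = 9 and Q = 2.8.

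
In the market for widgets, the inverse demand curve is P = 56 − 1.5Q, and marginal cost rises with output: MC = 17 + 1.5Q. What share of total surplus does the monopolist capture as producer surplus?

Monopoly sets MR = MC: 56 − 3Q = 17 + 1.5Q ⇒ Q = 26/3, P = 56 − 1.5·26/3 = 43.
CS = ½·(56 − 43)·26/3 = 169/3.
PS = P·Q − VC(Q) = 43·26/3 − (17·26/3 + ½·1.5·(26/3)²) = 169.
Share captured = PS/TS = 169/(676/3) = 0.75.

PS/TS = 0.75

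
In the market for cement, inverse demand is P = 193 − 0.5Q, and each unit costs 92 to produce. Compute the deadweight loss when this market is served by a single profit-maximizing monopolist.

DWL = 2550.25

Competitive firms price at marginal cost: P = 92, giving Q = 202.
The monopolist equates marginal revenue to marginal cost: 193 − Q = 92, so Q = 101. From demand, P = 142.5.
DWL is the triangle between Q = 101 and Q = 202: ½·(202 − 101)·(142.5 − 92) = 2550.25.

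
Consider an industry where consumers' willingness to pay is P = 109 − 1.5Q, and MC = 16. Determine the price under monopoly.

P = 62.5

Monopoly sets MR = MC: 109 − 3Q = 16 ⇒ Q = 31, P = 109 − 1.5·31 = 62.5.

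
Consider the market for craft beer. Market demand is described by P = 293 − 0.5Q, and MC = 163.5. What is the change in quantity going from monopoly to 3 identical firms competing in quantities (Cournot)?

The monopolist equates marginal revenue to marginal cost: 293 − Q = 163.5, so Q = 129.5. From demand, P = 228.25.
With 3 symmetric Cournot firms, each firm's FOC gives 293 − 2q = 163.5, so q = 64.75, Q = 3·64.75 = 194.25, and P = 195.875.
Change in quantity: 194.25 − 129.5 = 64.75.

Q rises by 64.75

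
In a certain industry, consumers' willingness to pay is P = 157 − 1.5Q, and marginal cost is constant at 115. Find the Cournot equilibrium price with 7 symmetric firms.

P = 120.25

In a 7-firm Cournot equilibrium, symmetry and the first-order condition give q = (157 − 115)/(12) = 3.5. So Q = 24.5 and P = 120.25.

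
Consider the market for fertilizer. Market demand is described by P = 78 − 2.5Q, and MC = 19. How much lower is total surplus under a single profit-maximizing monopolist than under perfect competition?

TS falls by 174.05

Perfect competition: P = MC = 19, so 78 − 2.5Q = 19 and Q = 23.6.
CS = ½·(78 − 19)·23.6 = 696.2; PS = (19 − 19)·23.6 = 0; TS = 696.2.
Monopoly sets MR = MC: 78 − 5Q = 19 ⇒ Q = 11.8, P = 78 − 2.5·11.8 = 48.5.
CS = ½·(78 − 48.5)·11.8 = 174.05; PS = (48.5 − 19)·11.8 = 348.1; TS = 522.15.
Change in total surplus: 522.15 − 696.2 = −174.05.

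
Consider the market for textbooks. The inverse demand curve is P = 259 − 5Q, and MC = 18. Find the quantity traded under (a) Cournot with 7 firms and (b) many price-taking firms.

Cournot: Q = 42.175; Competition: Q = 48.2

With 7 symmetric Cournot firms, each firm's FOC gives 259 − 40q = 18, so q = 6.025, Q = 7·6.025 = 42.175, and P = 48.125.
Competitive firms price at marginal cost: P = 18, giving Q = 48.2.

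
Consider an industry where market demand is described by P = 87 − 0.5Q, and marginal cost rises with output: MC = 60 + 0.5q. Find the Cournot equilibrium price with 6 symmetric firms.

In a 6-firm Cournot equilibrium, symmetry and the first-order condition give q = (87 − 60)/(4) = 6.75. So Q = 40.5 and P = 66.75.

P = 66.75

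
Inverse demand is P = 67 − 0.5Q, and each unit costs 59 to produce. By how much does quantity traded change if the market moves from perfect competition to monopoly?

Perfect competition: P = MC = 59, so 67 − 0.5Q = 59 and Q = 16.
Monopoly sets MR = MC: 67 − Q = 59 ⇒ Q = 8, P = 67 − 0.5·8 = 63.
Change in quantity traded: 8 − 16 = −8.

Quantity traded falls by 8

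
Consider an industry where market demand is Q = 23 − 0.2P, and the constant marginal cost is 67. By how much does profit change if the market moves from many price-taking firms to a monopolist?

Inverting demand: P = 115 − 5Q.
Perfect competition: P = MC = 67, so 115 − 5Q = 67 and Q = 9.6.
Profit = (67 − 67)·9.6 = 0.
The monopolist equates marginal revenue to marginal cost: 115 − 10Q = 67, so Q = 4.8. From demand, P = 91.
Profit = (91 − 67)·4.8 = 115.2.
Change in profit: 115.2 − 0 = 115.2.

π rises by 115.2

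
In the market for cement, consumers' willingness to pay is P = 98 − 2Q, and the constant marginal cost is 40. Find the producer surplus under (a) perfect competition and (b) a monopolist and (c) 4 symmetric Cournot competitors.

Perfect competition: P = MC = 40, so 98 − 2Q = 40 and Q = 29.
PS = (40 − 40)·29 = 0.
Monopoly sets MR = MC: 98 − 4Q = 40 ⇒ Q = 14.5, P = 98 − 2·14.5 = 69.
PS = (69 − 40)·14.5 = 420.5.
In a 4-firm Cournot equilibrium, symmetry and the first-order condition give q = (98 − 40)/(10) = 5.8. So Q = 23.2 and P = 51.6.
PS = (51.6 − 40)·23.2 = 269.12.

Competition: PS = 0; Monopoly: PS = 420.5; Cournot: PS = 269.12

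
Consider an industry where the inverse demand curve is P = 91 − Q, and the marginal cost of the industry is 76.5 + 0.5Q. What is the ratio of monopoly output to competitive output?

Monopoly sets MR = MC: 91 − 2Q = 76.5 + 0.5Q ⇒ Q = 5.8, P = 91 − 5.8 = 85.2.
Under competition P = MC: 91 − Q = 76.5 + 0.5Q ⇒ Q = 29/3, P = 244/3.
Ratio Q_m/Q_c = 5.8/(29/3) = 0.6.

Q_m/Q_c = 0.6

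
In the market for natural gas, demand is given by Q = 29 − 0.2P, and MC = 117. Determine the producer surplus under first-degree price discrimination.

PS = 78.4

Inverting demand: P = 145 − 5Q.
A perfectly discriminating monopolist sells every unit with P(Q) ≥ MC(Q), so output equals the competitive quantity Q = 5.6. Each buyer pays their reservation price, so CS = 0 and the firm captures all surplus.
PS = ½·(145 − 117)·5.6 = 78.4.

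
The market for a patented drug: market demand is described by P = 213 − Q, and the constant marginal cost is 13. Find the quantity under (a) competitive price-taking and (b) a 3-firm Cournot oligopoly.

Perfect competition: P = MC = 13, so 213 − Q = 13 and Q = 200.
With 3 symmetric Cournot firms, each firm's FOC gives 213 − 4q = 13, so q = 50, Q = 3·50 = 150, and P = 63.

Competition: Q = 200; Cournot: Q = 150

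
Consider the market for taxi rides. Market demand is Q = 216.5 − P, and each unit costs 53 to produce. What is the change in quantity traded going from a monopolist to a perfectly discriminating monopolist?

Q rises by 81.75

Inverting demand: P = 216.5 − Q.
The monopolist equates marginal revenue to marginal cost: 216.5 − 2Q = 53, so Q = 81.75. From demand, P = 134.75.
A perfectly discriminating monopolist sells every unit with P(Q) ≥ MC(Q), so output equals the competitive quantity Q = 163.5. Each buyer pays their reservation price, so CS = 0 and the firm captures all surplus.
Change in quantity traded: 163.5 − 81.75 = 81.75.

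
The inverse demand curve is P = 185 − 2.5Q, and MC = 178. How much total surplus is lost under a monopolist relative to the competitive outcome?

Under competition P = MC = 178, so Q = (185 − 178)/2.5 = 2.8.
A monopolist chooses Q where MR = MC. MR = 185 − 5Q; setting this equal to 178 gives Q = 1.4 and P = 181.5.
DWL is the triangle between Q = 1.4 and Q = 2.8: ½·(2.8 − 1.4)·(181.5 − 178) = 2.45.

DWL = 2.45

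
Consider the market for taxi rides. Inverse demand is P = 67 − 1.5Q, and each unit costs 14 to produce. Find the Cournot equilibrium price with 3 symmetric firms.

With 3 symmetric Cournot firms, each firm's FOC gives 67 − 6q = 14, so q = 53/6, Q = 3·53/6 = 26.5, and P = 27.25.

P = 27.25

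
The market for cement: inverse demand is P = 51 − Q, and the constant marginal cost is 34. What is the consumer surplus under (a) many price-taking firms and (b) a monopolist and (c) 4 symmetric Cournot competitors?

Perfect competition: P = MC = 34, so 51 − Q = 34 and Q = 17.
CS = ½·(51 − 34)·17 = 144.5.
The monopolist equates marginal revenue to marginal cost: 51 − 2Q = 34, so Q = 8.5. From demand, P = 42.5.
CS = ½·(51 − 42.5)·8.5 = 36.125.
Cournot with 4 identical firms: the symmetric best-response condition is 51 − 5q = 34. Each firm produces q = 3.4, total output Q = 13.6, price P = 37.4.
CS = ½·(51 − 37.4)·13.6 = 92.48.

Competition: CS = 144.5; Monopoly: CS = 36.125; Cournot: CS = 92.48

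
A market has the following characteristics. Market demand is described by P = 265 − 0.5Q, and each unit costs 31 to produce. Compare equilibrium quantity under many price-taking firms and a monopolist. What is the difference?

Q falls by 234

Under competition P = MC = 31, so Q = (265 − 31)/0.5 = 468.
Monopoly sets MR = MC: 265 − Q = 31 ⇒ Q = 234, P = 265 − 0.5·234 = 148.
Change in equilibrium quantity: 234 − 468 = −234.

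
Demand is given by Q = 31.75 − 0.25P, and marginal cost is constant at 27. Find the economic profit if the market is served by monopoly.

Inverting demand: P = 127 − 4Q.
Monopoly sets MR = MC: 127 − 8Q = 27 ⇒ Q = 12.5, P = 127 − 4·12.5 = 77.
Profit = (77 − 27)·12.5 = 625.

Profit = 625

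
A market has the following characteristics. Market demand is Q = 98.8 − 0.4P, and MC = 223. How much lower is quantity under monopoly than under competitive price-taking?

Inverting demand: P = 247 − 2.5Q.
Competitive firms price at marginal cost: P = 223, giving Q = 9.6.
The monopolist equates marginal revenue to marginal cost: 247 − 5Q = 223, so Q = 4.8. From demand, P = 235.
Change in quantity: 4.8 − 9.6 = −4.8.

Q falls by 4.8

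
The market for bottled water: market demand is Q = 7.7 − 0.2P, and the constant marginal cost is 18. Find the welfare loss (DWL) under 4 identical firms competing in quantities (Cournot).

Inverting demand: P = 38.5 − 5Q.
Competitive firms price at marginal cost: P = 18, giving Q = 4.1.
Cournot with 4 identical firms: the symmetric best-response condition is 38.5 − 25q = 18. Each firm produces q = 0.82, total output Q = 3.28, price P = 22.1.
DWL is the triangle between Q = 3.28 and Q = 4.1: ½·(4.1 − 3.28)·(22.1 − 18) = 1.681.

DWL = 1.681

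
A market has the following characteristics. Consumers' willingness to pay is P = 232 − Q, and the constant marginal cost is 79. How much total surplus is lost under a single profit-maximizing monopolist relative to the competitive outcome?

Competitive firms price at marginal cost: P = 79, giving Q = 153.
Monopoly sets MR = MC: 232 − 2Q = 79 ⇒ Q = 76.5, P = 232 − 76.5 = 155.5.
DWL is the triangle between Q = 76.5 and Q = 153: ½·(153 − 76.5)·(155.5 − 79) = 2926.125.

DWL = 2926.125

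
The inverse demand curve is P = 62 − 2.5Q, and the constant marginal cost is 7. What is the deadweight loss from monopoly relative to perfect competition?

Competitive firms price at marginal cost: P = 7, giving Q = 22.
The monopolist equates marginal revenue to marginal cost: 62 − 5Q = 7, so Q = 11. From demand, P = 34.5.
DWL is the triangle between Q = 11 and Q = 22: ½·(22 − 11)·(34.5 − 7) = 151.25.

DWL = 151.25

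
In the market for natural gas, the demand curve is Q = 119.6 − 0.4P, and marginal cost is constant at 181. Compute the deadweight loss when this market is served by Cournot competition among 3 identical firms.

Inverting demand: P = 299 − 2.5Q.
Under competition P = MC = 181, so Q = (299 − 181)/2.5 = 47.2.
With 3 symmetric Cournot firms, each firm's FOC gives 299 − 10q = 181, so q = 11.8, Q = 3·11.8 = 35.4, and P = 210.5.
DWL is the triangle between Q = 35.4 and Q = 47.2: ½·(47.2 − 35.4)·(210.5 − 181) = 174.05.

DWL = 174.05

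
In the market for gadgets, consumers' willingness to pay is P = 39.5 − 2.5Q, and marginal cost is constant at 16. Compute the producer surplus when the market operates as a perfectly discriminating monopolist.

A perfectly discriminating monopolist sells every unit with P(Q) ≥ MC(Q), so output equals the competitive quantity Q = 9.4. Each buyer pays their reservation price, so CS = 0 and the firm captures all surplus.
PS = ½·(39.5 − 16)·9.4 = 110.45.

PS = 110.45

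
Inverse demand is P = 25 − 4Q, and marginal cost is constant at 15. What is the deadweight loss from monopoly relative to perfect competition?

DWL = 3.125

Perfect competition: P = MC = 15, so 25 − 4Q = 15 and Q = 2.5.
A monopolist chooses Q where MR = MC. MR = 25 − 8Q; setting this equal to 15 gives Q = 1.25 and P = 20.
DWL is the triangle between Q = 1.25 and Q = 2.5: ½·(2.5 − 1.25)·(20 − 15) = 3.125.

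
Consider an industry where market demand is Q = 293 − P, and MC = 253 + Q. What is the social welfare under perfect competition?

Inverting demand: P = 293 − Q.
Competitive equilibrium sets price equal to marginal cost: 293 − Q = 253 + Q, so Q = 20 and P = 273.
CS = ½·(293 − 273)·20 = 200; PS = (273·20 − 253·20 − ½·1·20²) = 200; TS = 400.

TS = 400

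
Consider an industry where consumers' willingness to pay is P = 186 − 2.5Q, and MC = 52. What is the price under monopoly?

The monopolist equates marginal revenue to marginal cost: 186 − 5Q = 52, so Q = 26.8. From demand, P = 119.

P = 119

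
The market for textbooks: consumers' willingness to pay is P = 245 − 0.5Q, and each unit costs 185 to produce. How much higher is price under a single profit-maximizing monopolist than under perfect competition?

P rises by 30

Perfect competition: P = MC = 185, so 245 − 0.5Q = 185 and Q = 120.
A monopolist chooses Q where MR = MC. MR = 245 − Q; setting this equal to 185 gives Q = 60 and P = 215.
Change in price: 215 − 185 = 30.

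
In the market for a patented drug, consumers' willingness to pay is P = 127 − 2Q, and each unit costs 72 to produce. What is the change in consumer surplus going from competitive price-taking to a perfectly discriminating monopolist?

Consumer surplus falls by 756.25

Competitive firms price at marginal cost: P = 72, giving Q = 27.5.
CS = ½·(127 − 72)·27.5 = 756.25.
With perfect price discrimination, output is the efficient level Q = 27.5 (where demand meets MC), but every buyer pays their willingness to pay: CS = 0 and PS = total surplus.
CS = 0.
Change in consumer surplus: 0 − 756.25 = −756.25.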